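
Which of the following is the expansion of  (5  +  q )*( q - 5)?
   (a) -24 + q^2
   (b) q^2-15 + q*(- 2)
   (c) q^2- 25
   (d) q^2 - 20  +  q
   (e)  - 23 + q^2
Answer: c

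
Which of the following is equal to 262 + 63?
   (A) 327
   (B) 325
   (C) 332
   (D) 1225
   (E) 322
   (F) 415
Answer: B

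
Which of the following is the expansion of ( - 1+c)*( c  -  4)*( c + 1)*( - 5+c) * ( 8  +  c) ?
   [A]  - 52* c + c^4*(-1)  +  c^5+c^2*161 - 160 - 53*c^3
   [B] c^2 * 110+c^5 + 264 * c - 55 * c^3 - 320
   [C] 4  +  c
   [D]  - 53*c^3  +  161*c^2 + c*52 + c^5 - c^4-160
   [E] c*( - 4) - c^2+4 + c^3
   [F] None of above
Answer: D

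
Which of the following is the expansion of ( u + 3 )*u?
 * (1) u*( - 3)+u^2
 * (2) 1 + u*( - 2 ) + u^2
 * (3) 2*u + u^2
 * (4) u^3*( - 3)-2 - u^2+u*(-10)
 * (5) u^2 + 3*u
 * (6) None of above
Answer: 5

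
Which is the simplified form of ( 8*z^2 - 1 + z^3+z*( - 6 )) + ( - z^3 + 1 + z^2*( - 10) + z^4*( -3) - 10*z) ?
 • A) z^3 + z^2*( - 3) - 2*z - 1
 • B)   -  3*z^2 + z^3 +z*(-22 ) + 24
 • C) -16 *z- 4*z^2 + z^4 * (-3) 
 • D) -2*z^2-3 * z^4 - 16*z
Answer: D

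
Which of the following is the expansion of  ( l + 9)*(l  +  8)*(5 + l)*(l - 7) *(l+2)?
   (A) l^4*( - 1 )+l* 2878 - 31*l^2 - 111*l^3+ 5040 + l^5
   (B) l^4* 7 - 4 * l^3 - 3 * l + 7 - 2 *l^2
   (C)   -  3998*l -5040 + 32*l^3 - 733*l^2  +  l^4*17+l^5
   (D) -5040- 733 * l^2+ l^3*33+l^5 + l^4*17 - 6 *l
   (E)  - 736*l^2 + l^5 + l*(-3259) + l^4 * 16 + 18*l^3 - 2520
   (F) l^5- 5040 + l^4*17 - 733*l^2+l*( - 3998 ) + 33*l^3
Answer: F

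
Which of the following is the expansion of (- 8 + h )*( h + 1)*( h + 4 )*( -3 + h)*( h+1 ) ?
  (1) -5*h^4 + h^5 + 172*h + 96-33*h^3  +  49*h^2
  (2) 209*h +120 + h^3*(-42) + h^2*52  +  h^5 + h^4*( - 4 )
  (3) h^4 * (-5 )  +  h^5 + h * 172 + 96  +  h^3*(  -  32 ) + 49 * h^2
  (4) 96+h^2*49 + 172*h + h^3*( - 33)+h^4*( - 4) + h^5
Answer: 1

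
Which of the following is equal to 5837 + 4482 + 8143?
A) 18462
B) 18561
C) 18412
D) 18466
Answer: A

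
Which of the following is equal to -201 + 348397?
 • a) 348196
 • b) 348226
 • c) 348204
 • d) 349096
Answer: a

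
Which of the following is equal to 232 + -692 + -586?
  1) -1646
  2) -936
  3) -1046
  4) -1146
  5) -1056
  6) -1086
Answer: 3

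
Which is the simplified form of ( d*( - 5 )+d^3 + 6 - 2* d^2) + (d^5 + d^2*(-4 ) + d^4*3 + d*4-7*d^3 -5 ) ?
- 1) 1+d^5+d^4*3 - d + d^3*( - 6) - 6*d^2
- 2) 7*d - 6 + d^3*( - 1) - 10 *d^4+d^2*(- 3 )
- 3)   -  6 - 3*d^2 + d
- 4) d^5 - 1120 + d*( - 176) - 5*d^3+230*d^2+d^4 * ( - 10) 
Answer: 1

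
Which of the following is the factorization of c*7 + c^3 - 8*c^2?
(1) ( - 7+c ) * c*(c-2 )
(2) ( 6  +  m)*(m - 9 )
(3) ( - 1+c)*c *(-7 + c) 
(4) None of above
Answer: 3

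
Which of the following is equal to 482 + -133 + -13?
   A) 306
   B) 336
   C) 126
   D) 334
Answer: B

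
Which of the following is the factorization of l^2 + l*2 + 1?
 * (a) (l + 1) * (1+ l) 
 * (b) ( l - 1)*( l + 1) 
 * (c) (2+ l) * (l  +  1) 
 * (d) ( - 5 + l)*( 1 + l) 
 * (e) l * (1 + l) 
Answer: a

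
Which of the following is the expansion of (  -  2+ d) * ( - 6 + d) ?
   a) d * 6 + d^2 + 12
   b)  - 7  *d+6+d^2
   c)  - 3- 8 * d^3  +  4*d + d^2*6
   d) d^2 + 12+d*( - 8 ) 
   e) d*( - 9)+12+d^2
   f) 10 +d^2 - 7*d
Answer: d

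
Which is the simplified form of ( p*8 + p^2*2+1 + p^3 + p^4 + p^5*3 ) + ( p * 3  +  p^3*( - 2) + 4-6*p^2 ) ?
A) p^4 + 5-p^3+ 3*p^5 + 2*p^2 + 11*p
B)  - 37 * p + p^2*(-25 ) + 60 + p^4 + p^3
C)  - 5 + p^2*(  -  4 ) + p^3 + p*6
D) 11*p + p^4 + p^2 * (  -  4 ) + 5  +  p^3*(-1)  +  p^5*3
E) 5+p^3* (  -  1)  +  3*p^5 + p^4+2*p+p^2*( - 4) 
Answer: D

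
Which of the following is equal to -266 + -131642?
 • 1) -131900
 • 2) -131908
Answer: 2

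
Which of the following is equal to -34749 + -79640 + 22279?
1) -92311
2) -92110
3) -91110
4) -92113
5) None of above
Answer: 2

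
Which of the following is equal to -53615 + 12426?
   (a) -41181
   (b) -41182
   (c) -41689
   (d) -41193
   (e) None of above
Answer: e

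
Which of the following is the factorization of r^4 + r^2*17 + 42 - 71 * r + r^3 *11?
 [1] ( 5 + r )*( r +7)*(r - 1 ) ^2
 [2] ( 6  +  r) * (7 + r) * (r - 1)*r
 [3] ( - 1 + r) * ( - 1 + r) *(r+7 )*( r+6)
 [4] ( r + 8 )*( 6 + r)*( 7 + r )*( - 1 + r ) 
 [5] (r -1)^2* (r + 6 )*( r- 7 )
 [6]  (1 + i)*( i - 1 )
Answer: 3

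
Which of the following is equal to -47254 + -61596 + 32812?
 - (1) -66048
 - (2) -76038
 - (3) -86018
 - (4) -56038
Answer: 2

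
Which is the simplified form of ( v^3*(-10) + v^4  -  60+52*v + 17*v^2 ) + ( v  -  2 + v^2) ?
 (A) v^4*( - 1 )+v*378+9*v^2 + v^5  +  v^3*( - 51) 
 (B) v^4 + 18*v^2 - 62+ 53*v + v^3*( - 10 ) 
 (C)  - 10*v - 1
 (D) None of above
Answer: B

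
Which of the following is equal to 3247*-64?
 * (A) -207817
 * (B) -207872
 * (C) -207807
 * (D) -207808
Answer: D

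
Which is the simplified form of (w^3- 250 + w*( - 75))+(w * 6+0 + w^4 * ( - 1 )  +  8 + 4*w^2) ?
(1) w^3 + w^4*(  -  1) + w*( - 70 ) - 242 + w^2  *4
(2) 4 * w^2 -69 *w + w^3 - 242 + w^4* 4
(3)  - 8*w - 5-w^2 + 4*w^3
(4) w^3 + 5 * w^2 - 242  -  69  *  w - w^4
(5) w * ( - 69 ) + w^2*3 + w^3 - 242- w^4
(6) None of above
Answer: 6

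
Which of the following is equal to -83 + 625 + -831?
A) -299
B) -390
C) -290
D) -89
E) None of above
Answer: E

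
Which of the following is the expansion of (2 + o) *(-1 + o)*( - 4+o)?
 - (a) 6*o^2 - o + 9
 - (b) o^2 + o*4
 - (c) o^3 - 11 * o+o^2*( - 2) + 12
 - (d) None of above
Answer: d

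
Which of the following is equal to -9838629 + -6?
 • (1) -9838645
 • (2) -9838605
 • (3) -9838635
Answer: 3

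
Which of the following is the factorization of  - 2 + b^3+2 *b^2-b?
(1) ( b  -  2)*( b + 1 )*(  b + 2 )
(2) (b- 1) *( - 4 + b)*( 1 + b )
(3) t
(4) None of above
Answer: 4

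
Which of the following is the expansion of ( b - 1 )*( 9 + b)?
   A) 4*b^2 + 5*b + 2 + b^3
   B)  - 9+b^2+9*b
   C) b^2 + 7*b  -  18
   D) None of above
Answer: D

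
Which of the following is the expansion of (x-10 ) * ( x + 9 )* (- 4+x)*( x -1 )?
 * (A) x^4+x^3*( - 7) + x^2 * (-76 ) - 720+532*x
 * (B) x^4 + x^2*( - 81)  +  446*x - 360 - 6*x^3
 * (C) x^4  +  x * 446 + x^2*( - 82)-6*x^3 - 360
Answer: B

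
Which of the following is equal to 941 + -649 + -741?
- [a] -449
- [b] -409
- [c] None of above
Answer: a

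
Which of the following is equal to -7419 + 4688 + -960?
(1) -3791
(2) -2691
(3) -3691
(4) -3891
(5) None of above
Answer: 3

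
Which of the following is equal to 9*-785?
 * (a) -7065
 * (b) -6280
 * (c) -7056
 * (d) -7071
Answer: a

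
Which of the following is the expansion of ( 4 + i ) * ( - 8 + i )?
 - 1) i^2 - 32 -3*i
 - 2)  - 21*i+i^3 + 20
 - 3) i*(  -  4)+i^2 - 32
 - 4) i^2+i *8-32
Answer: 3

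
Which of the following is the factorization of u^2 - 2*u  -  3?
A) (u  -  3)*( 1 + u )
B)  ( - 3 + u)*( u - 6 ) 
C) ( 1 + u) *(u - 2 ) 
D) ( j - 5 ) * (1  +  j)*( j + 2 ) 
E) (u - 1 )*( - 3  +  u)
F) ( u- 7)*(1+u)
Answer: A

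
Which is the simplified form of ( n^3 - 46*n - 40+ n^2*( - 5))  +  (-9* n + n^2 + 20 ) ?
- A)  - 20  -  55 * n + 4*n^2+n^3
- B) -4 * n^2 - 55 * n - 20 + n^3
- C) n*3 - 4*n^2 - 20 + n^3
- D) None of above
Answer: B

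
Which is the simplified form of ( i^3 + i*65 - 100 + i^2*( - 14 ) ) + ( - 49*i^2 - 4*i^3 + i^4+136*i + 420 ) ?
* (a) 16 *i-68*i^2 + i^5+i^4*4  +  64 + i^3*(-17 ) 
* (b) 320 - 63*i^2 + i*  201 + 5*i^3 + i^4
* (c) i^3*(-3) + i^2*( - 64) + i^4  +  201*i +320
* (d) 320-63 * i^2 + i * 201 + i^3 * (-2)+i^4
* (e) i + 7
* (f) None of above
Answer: f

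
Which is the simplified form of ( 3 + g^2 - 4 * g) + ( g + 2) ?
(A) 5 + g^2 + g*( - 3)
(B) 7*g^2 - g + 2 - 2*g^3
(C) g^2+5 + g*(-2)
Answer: A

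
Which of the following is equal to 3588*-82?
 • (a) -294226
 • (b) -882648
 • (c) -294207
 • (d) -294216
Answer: d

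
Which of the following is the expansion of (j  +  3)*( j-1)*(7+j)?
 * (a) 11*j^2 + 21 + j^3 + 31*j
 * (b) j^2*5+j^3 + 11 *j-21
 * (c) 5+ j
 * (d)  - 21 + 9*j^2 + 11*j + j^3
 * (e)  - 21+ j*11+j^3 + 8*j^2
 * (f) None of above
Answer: d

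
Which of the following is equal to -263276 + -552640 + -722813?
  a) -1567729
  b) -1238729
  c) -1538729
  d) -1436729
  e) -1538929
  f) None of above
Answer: c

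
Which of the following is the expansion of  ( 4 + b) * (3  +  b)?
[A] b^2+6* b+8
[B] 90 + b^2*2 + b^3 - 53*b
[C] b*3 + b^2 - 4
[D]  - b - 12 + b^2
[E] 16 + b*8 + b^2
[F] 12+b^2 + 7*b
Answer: F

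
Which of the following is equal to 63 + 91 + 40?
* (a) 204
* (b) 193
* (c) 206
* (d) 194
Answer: d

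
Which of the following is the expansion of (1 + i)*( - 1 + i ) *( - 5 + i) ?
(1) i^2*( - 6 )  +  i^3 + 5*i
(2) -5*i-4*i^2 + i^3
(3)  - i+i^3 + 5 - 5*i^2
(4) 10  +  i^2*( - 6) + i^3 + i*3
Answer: 3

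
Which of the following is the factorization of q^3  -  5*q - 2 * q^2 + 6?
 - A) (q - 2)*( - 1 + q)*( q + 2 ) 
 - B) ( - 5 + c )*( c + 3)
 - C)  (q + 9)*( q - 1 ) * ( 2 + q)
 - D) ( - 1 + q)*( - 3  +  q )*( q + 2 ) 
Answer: D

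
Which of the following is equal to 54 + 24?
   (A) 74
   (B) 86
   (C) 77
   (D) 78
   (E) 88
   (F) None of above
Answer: D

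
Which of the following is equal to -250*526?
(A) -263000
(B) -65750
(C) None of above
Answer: C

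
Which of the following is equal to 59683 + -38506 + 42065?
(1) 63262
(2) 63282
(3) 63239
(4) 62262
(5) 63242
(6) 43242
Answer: 5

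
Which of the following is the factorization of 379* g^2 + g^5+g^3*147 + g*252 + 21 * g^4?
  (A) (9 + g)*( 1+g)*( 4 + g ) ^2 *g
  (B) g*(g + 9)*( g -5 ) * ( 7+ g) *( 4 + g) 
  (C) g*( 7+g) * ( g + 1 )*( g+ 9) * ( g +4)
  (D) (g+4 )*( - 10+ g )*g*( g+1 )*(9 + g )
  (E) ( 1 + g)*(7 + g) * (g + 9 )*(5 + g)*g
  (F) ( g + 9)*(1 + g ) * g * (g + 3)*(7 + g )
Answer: C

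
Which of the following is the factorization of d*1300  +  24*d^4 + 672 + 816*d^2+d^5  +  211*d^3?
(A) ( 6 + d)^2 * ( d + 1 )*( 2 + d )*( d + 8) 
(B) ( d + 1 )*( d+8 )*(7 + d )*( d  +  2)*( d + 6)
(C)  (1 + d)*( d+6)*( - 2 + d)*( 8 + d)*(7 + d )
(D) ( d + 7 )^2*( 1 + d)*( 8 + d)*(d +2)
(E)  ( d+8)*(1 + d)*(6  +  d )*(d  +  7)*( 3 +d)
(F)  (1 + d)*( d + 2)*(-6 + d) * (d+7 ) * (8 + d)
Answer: B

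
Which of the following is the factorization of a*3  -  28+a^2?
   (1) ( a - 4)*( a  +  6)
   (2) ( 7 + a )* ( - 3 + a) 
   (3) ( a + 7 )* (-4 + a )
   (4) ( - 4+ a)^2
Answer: 3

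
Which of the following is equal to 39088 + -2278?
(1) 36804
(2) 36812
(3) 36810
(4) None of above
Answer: 3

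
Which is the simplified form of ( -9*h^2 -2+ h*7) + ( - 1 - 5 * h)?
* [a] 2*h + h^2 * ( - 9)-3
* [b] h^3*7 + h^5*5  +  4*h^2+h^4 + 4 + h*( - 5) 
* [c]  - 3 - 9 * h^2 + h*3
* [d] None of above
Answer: a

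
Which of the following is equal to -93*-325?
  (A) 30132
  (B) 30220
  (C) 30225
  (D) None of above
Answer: C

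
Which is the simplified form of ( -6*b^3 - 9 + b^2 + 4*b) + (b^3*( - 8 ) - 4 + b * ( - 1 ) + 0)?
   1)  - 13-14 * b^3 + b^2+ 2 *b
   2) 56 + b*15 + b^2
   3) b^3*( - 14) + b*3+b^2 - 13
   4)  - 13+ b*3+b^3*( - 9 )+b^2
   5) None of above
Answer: 3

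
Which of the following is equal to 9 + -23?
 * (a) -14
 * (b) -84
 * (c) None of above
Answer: a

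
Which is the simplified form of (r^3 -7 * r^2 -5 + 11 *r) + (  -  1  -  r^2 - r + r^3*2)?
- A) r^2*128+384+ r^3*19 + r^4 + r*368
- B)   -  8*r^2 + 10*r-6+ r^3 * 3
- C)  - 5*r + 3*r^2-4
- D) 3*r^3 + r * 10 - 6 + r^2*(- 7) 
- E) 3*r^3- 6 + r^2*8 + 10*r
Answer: B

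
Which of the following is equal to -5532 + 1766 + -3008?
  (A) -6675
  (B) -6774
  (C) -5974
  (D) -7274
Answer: B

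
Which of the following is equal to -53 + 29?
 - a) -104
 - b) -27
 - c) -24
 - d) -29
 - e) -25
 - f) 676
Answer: c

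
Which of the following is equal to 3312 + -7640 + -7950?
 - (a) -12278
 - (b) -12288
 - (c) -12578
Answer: a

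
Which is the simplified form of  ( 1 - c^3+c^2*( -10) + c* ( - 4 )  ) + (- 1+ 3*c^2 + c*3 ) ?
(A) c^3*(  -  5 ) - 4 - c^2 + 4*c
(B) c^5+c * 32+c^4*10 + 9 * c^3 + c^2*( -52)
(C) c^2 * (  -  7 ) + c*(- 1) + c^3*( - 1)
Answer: C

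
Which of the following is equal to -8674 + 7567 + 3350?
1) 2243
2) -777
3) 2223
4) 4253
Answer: 1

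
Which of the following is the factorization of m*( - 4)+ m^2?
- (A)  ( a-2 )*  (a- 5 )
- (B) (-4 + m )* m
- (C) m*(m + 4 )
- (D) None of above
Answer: B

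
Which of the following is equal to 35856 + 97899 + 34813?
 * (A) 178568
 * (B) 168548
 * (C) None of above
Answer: C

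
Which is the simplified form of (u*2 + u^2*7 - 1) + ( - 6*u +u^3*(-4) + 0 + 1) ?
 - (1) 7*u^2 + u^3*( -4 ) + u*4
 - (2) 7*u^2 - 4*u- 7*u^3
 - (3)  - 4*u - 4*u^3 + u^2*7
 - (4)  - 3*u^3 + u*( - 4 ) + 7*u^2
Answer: 3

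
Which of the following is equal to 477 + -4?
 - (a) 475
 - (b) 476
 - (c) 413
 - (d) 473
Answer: d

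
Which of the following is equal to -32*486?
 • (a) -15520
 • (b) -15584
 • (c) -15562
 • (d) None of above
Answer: d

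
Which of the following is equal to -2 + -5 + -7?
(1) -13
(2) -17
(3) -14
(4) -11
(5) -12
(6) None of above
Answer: 3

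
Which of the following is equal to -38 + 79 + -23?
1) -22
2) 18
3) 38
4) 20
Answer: 2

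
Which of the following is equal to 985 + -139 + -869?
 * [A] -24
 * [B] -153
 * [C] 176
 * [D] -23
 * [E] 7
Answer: D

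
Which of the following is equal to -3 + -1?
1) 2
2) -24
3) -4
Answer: 3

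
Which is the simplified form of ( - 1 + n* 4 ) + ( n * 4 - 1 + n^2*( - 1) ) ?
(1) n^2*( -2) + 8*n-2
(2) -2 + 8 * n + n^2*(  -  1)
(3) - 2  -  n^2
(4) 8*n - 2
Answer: 2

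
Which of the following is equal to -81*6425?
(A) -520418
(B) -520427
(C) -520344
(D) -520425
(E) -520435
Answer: D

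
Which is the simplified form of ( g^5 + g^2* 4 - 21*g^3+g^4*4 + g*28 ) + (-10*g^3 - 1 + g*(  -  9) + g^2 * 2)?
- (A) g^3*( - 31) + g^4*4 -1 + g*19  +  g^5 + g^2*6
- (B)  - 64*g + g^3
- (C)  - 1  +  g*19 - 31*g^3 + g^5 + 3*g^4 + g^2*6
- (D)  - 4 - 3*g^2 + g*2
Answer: A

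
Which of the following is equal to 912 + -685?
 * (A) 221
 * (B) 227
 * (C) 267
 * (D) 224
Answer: B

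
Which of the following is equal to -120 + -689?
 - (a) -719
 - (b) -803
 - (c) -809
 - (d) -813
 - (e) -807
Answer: c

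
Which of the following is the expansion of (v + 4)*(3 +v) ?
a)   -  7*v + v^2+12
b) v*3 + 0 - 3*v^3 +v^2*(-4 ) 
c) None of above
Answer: c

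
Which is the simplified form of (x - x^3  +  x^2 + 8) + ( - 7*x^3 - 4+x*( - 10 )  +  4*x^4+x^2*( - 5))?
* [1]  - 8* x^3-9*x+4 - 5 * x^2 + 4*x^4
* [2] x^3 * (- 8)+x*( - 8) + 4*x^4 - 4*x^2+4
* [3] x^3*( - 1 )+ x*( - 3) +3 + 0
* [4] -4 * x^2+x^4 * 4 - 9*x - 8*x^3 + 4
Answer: 4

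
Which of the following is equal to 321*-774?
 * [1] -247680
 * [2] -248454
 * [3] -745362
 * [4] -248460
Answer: 2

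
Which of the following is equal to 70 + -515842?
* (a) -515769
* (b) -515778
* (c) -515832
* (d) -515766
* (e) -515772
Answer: e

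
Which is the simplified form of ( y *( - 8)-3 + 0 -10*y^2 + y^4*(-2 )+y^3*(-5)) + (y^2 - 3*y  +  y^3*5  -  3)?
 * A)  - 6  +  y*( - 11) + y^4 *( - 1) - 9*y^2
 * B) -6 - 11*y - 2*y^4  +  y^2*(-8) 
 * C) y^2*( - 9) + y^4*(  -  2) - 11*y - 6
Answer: C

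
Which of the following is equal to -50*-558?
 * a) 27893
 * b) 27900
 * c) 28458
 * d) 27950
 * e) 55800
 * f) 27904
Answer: b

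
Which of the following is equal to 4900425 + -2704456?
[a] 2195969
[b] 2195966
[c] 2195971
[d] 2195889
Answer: a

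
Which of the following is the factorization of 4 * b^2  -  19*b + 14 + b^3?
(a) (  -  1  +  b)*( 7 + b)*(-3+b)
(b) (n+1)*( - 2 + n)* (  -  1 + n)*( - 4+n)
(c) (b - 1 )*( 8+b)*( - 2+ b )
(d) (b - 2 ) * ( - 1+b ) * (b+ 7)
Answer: d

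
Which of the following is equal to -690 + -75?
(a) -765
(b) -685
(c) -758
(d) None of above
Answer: a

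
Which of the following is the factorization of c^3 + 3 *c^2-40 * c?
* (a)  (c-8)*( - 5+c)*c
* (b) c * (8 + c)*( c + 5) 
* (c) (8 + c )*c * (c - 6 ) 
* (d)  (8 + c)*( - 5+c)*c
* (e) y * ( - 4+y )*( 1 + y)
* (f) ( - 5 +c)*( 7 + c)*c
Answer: d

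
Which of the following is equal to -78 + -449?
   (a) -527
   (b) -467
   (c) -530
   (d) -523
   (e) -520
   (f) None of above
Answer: a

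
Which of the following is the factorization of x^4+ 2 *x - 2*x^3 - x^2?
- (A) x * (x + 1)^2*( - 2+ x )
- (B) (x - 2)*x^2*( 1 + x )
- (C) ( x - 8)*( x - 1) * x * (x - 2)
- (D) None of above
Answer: D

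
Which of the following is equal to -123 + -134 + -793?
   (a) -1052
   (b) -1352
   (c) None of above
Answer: c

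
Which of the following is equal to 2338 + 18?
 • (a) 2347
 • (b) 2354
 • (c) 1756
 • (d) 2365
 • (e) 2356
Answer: e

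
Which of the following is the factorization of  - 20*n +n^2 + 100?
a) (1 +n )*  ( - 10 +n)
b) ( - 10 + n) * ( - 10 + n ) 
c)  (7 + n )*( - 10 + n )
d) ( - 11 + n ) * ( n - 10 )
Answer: b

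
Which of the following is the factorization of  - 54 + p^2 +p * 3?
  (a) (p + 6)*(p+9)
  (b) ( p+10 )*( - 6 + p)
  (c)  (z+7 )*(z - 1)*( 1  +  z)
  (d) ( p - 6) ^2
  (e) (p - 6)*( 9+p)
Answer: e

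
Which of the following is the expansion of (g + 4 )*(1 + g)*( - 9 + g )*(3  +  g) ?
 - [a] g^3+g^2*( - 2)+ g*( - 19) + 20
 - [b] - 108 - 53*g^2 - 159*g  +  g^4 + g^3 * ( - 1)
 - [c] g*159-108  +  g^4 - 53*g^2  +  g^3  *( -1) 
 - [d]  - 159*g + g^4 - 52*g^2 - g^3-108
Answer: b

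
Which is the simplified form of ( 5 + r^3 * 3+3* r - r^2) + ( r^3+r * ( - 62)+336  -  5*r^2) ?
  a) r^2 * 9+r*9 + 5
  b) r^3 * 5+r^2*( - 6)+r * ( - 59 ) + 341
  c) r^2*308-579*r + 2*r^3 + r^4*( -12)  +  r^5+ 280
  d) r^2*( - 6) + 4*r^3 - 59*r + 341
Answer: d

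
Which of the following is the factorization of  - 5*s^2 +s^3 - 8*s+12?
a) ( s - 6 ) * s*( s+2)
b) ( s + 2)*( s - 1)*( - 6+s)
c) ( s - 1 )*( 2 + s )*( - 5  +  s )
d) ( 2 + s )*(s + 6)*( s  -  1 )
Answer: b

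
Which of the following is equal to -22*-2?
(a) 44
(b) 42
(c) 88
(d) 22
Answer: a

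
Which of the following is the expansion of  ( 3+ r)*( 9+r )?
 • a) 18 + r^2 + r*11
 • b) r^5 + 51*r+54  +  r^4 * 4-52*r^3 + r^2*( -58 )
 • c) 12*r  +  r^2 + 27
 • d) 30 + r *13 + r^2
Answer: c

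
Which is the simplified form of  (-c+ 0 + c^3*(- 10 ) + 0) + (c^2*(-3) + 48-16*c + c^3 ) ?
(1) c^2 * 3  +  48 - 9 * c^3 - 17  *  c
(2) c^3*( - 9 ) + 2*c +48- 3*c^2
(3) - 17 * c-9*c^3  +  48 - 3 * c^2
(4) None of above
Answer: 3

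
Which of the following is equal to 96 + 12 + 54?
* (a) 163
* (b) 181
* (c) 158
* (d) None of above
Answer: d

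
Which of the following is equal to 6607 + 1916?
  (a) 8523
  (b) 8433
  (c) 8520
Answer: a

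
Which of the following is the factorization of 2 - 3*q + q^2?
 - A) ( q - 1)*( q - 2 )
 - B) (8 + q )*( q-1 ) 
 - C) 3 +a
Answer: A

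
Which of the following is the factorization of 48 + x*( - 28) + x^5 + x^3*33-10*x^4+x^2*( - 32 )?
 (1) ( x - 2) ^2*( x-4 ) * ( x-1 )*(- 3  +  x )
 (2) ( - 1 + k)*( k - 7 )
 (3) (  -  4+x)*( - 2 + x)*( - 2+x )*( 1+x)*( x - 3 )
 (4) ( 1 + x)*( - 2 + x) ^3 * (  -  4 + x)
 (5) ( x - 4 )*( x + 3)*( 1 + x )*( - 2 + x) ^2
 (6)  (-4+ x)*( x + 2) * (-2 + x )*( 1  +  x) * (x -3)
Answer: 3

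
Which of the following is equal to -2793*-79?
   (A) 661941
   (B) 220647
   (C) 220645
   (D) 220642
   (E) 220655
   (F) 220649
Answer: B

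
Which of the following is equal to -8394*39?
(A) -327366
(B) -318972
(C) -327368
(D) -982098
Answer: A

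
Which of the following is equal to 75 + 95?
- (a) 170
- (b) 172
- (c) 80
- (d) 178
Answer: a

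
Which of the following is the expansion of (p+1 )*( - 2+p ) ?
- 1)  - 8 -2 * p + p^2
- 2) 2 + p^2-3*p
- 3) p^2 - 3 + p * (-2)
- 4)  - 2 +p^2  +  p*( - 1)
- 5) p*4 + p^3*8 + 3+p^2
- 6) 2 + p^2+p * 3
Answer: 4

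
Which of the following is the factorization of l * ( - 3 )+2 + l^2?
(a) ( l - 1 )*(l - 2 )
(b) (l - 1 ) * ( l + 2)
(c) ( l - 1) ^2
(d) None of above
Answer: a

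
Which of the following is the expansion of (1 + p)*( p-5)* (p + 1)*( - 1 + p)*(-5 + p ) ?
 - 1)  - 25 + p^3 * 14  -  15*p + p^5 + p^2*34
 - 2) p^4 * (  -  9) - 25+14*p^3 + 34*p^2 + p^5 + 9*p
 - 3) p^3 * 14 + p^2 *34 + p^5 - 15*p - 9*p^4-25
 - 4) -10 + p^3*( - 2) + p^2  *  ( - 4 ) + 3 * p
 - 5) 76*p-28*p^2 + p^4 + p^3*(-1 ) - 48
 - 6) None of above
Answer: 3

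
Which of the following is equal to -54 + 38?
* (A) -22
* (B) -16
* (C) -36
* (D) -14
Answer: B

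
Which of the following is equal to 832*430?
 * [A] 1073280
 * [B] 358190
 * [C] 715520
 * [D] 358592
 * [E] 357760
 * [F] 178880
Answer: E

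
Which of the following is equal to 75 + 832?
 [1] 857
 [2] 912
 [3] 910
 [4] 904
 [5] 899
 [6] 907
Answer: 6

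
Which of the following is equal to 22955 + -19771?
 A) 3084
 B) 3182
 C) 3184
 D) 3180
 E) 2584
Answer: C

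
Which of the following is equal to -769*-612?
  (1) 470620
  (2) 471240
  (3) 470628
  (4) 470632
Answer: 3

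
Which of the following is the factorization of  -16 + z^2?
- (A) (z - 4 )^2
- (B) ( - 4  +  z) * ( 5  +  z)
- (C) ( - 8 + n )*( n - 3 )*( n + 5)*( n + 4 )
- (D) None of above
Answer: D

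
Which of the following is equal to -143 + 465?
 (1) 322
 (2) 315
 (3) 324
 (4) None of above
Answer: 1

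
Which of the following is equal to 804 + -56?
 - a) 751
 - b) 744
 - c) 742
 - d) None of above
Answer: d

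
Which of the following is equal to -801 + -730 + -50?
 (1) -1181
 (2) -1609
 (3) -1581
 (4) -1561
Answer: 3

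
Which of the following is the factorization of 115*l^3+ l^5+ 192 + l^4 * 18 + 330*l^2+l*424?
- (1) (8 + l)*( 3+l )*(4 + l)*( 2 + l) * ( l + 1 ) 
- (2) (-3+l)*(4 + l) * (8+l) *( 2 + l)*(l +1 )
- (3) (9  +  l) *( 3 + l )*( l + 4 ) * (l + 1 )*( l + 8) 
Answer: 1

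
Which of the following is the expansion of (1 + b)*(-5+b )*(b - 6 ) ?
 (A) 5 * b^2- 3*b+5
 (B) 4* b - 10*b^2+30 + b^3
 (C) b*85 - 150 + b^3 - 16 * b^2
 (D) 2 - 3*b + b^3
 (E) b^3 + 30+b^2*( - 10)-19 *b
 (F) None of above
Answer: F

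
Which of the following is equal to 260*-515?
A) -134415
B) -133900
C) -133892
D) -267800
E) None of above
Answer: B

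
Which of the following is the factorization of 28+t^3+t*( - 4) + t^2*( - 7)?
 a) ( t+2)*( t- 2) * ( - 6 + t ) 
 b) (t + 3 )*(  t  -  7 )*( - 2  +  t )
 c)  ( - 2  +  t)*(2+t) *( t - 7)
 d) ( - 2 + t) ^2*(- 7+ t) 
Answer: c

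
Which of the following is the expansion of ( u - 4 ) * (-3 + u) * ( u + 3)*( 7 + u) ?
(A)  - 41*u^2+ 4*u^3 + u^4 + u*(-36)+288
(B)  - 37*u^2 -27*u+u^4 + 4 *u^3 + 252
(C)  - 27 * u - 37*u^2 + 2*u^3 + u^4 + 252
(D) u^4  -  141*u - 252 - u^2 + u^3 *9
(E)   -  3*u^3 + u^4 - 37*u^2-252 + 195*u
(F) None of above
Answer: F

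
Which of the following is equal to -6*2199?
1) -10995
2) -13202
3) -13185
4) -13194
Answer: 4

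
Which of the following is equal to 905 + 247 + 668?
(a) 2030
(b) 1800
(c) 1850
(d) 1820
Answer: d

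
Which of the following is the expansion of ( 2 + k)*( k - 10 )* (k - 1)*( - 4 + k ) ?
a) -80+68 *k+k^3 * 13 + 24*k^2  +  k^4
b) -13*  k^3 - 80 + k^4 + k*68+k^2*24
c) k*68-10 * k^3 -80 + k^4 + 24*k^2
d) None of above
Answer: b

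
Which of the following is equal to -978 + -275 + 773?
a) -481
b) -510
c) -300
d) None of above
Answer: d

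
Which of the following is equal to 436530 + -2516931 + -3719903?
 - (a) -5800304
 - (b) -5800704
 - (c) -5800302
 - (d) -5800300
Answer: a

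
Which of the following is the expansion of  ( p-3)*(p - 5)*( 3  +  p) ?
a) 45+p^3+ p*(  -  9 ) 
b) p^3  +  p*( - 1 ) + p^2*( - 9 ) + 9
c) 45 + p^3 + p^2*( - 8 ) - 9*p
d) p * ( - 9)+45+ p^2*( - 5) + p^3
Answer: d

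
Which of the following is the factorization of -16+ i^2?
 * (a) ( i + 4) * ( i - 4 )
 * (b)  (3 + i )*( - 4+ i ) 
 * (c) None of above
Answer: a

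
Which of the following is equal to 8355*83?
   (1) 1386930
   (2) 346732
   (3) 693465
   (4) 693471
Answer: 3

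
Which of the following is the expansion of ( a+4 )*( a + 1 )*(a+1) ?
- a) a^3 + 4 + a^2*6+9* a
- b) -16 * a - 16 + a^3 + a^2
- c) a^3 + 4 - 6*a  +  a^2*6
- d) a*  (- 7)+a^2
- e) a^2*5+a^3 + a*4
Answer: a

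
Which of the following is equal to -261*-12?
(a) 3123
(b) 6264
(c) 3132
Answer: c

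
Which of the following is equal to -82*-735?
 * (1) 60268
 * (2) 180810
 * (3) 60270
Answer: 3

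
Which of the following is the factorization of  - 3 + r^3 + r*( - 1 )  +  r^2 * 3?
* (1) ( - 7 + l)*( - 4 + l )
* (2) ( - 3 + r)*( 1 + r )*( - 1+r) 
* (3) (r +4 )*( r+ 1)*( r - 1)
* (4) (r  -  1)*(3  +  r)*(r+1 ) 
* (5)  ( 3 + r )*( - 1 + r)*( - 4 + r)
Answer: 4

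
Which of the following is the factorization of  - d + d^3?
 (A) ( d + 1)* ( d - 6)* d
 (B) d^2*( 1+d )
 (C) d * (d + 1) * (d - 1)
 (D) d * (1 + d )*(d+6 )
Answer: C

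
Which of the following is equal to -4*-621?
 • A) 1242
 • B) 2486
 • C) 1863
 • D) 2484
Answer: D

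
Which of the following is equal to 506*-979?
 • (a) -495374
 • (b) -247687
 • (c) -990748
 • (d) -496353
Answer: a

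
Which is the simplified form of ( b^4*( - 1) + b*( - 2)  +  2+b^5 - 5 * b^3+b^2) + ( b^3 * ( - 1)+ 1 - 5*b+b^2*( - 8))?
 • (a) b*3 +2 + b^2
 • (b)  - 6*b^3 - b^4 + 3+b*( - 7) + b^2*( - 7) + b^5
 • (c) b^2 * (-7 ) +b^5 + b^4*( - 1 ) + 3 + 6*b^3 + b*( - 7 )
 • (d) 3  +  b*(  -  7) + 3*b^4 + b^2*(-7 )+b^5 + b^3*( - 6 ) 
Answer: b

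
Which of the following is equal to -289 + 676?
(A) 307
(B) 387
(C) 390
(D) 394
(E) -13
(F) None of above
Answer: B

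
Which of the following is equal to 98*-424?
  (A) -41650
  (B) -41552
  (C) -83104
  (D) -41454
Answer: B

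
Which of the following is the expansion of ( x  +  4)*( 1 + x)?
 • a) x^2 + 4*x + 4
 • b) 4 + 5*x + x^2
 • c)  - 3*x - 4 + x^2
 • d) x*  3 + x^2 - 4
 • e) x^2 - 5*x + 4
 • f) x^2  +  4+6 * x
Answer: b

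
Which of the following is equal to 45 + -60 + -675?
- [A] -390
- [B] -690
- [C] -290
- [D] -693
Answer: B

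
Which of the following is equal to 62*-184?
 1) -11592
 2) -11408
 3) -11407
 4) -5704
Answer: 2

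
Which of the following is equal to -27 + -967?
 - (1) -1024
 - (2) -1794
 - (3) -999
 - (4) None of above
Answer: 4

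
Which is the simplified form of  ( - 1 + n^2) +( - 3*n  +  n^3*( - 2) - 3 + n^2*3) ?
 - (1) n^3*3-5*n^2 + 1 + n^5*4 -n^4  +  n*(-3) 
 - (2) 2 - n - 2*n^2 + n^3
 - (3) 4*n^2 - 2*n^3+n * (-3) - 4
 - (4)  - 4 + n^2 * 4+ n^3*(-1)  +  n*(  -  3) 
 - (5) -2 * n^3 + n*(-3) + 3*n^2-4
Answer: 3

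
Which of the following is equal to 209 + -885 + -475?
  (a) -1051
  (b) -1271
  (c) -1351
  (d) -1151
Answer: d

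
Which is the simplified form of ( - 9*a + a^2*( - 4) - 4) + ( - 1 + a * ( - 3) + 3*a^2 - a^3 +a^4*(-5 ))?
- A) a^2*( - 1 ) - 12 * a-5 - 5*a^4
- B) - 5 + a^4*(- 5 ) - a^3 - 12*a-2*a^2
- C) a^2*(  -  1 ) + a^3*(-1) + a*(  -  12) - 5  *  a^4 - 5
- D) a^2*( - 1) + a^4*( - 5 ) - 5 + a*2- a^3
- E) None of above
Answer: C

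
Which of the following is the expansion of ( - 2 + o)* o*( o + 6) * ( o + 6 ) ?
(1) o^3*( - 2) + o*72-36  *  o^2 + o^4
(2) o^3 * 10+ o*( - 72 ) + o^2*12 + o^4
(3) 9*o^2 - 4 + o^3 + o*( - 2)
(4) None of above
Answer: 2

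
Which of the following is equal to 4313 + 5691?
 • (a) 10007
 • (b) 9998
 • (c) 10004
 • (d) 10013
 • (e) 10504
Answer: c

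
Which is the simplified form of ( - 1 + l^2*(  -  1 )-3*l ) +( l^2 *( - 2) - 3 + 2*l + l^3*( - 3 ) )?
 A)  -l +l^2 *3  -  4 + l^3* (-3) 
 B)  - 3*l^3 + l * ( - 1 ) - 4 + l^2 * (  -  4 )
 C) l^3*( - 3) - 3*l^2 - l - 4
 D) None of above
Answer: C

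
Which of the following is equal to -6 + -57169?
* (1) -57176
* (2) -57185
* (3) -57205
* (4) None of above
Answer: 4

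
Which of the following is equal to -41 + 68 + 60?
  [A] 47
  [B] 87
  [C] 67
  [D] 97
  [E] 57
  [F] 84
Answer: B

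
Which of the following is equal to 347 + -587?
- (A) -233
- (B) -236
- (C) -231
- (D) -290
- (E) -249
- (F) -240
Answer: F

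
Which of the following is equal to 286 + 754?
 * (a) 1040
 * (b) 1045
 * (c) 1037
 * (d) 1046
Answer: a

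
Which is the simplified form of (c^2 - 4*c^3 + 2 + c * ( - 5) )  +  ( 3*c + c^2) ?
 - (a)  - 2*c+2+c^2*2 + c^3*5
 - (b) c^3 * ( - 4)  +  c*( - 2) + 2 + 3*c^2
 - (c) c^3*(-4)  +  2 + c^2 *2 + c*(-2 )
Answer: c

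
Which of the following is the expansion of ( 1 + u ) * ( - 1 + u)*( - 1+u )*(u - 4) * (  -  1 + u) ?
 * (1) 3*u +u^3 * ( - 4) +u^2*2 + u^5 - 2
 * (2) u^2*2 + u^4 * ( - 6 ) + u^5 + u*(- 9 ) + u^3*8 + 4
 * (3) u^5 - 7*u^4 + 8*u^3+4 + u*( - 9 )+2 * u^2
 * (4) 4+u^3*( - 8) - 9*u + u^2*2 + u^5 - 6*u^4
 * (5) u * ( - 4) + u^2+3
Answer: 2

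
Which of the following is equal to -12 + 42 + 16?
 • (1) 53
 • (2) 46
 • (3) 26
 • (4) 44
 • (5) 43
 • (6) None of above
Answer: 2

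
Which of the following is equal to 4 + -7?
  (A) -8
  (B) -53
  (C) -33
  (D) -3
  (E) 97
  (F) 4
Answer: D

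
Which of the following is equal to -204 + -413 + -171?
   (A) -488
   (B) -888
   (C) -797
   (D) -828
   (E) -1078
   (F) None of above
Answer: F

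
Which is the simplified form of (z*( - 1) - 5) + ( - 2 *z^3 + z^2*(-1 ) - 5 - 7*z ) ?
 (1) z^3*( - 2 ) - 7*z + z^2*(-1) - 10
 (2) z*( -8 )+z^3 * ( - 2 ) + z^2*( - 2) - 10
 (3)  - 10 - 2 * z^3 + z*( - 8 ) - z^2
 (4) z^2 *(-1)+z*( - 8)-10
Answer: 3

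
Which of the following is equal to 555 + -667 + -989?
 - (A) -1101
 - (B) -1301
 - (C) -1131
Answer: A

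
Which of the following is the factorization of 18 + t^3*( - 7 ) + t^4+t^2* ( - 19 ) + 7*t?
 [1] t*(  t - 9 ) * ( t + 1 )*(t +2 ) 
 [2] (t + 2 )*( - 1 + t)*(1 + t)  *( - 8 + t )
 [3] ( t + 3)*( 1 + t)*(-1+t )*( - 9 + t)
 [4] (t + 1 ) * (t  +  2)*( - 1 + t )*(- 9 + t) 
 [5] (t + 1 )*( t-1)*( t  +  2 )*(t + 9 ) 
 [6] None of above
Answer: 4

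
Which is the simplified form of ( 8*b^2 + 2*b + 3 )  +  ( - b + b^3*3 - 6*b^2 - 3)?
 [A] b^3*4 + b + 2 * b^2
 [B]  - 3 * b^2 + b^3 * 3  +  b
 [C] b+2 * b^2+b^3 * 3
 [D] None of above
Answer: C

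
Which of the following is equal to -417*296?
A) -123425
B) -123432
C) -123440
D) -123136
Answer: B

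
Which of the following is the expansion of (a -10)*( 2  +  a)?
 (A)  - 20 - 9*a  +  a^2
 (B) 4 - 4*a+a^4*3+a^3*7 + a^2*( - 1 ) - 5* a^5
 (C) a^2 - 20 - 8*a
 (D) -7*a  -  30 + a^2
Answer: C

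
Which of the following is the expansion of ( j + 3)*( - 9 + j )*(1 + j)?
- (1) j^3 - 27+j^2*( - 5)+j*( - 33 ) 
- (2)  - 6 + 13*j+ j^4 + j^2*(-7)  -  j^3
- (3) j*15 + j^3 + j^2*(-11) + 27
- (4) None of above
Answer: 1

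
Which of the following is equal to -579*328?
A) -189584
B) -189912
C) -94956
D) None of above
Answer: B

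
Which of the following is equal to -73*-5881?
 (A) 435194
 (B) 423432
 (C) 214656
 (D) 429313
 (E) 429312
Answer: D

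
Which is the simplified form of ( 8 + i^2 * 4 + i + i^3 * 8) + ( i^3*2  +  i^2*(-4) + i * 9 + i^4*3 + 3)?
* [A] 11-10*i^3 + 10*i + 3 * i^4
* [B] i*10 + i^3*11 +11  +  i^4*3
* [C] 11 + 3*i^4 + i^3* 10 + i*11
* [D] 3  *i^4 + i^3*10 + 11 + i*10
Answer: D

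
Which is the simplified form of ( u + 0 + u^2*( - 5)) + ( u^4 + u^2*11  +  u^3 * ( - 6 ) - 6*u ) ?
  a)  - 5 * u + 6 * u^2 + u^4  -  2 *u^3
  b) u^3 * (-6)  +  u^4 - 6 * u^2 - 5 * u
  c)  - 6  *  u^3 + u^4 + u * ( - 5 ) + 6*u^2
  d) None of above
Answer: c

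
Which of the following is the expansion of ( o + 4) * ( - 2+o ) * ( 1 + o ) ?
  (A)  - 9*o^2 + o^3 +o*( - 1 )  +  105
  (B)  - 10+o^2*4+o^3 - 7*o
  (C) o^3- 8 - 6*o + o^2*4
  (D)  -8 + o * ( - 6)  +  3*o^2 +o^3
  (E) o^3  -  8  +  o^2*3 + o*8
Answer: D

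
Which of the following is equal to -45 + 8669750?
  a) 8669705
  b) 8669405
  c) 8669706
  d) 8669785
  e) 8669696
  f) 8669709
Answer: a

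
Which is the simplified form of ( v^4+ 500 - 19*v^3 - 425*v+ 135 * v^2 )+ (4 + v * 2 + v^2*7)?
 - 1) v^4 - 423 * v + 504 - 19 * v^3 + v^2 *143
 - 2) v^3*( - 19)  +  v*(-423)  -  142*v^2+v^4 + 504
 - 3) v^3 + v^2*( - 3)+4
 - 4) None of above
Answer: 4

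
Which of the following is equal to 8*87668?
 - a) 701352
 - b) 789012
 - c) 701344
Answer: c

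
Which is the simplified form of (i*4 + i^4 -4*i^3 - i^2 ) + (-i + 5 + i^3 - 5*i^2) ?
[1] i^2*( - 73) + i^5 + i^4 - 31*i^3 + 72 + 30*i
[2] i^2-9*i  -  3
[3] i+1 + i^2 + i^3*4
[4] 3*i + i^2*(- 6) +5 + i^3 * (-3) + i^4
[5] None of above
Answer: 4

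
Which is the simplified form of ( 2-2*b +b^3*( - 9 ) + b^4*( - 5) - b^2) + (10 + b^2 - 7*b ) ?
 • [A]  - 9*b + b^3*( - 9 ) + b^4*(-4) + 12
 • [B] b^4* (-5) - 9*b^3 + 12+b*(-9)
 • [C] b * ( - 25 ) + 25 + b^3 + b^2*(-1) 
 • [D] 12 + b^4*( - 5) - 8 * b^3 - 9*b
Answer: B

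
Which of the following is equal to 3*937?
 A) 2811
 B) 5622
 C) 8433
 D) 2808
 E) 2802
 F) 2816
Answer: A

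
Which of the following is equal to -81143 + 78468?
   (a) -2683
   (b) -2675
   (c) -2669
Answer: b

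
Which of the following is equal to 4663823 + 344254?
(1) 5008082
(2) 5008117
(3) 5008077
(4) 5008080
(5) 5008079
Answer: 3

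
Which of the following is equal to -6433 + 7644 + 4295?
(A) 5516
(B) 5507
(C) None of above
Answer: C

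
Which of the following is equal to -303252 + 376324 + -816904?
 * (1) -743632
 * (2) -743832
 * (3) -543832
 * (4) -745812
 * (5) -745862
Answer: 2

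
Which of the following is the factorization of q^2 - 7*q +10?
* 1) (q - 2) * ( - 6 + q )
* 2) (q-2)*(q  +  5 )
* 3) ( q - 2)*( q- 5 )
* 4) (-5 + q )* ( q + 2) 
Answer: 3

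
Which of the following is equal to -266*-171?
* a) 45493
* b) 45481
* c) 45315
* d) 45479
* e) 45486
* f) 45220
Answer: e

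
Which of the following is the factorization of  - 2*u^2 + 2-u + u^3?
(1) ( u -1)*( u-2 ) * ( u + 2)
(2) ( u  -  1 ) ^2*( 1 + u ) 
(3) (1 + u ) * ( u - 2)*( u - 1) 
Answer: 3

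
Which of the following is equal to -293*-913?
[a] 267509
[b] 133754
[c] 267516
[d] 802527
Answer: a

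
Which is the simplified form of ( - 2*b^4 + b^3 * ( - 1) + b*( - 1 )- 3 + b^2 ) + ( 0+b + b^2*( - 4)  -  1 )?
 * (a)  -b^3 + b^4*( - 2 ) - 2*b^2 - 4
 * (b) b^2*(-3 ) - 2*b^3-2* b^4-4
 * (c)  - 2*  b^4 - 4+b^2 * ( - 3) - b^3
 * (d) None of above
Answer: c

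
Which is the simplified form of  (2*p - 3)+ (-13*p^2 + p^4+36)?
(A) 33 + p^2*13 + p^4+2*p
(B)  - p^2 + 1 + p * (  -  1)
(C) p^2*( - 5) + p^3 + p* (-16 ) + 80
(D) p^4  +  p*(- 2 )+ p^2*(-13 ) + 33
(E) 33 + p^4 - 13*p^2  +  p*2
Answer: E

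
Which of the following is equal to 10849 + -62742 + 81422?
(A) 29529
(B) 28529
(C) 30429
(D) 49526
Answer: A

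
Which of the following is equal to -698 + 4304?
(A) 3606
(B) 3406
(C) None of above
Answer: A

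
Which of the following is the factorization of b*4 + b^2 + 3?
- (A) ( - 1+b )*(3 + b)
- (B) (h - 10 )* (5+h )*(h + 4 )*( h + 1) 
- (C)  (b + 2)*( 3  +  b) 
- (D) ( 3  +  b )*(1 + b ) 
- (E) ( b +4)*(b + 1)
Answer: D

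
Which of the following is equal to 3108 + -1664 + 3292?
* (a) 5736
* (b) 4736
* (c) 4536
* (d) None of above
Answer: b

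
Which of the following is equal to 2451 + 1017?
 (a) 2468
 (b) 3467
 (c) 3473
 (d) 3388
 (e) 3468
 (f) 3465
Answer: e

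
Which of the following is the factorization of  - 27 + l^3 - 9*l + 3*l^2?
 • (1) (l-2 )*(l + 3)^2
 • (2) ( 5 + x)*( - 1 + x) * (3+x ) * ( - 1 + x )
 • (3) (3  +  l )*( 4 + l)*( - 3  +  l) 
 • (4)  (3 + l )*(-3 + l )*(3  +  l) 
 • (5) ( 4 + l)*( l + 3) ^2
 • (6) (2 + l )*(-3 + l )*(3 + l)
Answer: 4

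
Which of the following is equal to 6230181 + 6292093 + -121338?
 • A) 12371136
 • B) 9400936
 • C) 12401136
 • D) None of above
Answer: D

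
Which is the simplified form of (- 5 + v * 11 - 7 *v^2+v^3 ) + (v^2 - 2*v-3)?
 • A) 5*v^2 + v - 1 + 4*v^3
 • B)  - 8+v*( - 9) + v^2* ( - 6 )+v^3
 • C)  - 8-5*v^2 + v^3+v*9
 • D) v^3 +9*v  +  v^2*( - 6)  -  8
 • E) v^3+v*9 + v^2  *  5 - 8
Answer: D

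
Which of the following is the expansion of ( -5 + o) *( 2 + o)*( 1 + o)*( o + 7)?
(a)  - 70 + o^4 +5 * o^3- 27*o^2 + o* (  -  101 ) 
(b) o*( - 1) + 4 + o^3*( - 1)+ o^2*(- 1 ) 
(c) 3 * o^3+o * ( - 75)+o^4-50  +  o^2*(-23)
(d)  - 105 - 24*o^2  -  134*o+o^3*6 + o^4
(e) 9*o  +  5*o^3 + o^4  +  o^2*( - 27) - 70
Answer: a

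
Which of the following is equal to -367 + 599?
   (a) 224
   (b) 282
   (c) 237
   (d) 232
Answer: d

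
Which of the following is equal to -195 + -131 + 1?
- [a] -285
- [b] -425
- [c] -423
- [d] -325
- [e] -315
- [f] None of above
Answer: d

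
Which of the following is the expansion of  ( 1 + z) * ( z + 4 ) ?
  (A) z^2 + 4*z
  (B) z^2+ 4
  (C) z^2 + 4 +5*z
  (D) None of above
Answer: C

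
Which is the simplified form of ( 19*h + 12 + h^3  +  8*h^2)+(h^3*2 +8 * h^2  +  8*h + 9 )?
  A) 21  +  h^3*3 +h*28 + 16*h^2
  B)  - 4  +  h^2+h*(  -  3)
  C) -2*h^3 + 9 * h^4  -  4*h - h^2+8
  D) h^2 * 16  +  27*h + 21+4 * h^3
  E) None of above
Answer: E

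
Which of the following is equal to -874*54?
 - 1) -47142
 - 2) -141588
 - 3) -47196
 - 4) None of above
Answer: 3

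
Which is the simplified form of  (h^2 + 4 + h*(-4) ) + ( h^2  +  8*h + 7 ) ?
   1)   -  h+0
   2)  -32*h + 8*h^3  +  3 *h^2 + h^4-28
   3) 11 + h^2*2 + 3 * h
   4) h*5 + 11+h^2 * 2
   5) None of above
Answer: 5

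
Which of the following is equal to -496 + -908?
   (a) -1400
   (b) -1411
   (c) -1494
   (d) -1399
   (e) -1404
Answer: e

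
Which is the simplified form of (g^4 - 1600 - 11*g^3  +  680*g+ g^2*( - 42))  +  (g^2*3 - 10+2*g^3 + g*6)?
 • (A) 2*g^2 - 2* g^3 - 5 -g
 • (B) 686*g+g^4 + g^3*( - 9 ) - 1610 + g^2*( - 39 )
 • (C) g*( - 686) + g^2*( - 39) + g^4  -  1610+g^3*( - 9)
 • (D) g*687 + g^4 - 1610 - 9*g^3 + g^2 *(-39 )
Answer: B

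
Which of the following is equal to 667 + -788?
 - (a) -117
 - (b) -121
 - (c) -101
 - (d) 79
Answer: b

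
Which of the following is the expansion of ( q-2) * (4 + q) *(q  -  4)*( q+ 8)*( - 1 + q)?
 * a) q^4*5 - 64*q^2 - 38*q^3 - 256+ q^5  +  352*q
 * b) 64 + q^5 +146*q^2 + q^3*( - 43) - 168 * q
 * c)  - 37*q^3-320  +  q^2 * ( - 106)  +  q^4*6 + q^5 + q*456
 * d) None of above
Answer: a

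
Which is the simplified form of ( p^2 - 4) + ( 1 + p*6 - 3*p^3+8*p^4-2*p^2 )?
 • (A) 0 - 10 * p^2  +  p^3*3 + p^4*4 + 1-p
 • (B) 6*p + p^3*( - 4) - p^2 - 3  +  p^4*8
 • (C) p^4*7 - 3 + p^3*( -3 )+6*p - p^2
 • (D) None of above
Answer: D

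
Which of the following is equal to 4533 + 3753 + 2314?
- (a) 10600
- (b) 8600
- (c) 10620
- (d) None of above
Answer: a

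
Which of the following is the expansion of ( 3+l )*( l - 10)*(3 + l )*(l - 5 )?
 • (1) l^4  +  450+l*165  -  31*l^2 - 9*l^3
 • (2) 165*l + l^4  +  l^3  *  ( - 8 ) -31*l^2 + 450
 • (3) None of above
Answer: 1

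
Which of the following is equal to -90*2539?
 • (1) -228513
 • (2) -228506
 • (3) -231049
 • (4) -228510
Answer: 4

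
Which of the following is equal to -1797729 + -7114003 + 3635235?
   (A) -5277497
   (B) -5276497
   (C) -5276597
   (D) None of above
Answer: B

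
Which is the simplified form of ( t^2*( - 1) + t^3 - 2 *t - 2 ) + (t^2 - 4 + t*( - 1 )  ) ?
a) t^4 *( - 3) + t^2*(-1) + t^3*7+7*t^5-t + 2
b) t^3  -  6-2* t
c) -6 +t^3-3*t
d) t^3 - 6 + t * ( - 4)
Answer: c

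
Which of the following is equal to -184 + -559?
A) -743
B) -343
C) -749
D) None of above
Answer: A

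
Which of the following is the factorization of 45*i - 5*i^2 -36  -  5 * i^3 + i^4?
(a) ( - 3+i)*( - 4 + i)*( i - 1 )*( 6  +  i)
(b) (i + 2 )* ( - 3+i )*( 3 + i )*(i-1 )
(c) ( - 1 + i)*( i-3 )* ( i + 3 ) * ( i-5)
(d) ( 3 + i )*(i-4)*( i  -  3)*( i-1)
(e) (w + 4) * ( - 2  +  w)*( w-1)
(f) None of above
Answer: d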